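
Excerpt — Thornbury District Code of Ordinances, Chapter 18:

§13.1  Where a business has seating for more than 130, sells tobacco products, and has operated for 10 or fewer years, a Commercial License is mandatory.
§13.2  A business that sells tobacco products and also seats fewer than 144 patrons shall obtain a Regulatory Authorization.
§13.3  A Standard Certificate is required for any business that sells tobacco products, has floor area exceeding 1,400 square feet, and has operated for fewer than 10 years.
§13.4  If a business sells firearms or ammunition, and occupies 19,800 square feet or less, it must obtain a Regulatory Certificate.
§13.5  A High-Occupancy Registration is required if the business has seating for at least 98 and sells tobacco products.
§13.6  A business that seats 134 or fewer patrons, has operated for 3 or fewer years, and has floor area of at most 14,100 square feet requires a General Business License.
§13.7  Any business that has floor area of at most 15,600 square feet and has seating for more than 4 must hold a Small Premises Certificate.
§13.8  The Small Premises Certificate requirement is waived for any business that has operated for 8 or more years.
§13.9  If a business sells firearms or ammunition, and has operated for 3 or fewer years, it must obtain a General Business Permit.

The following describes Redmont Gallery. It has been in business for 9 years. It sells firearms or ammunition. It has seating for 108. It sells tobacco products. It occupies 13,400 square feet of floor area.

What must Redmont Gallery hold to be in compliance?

§13.1 seating 108 ≤ 130; sells tobacco products; years in business 9 ≤ 10 → Commercial License not required.
§13.2 sells tobacco products; seating 108 < 144 → Regulatory Authorization required.
§13.3 sells tobacco products; floor area 13,400 square feet > 1,400 square feet; years in business 9 < 10 → Standard Certificate required.
§13.4 sells firearms or ammunition; floor area 13,400 square feet ≤ 19,800 square feet → Regulatory Certificate required.
§13.5 seating 108 ≥ 98; sells tobacco products → High-Occupancy Registration required.
§13.6 seating 108 ≤ 134; years in business 9 > 3; floor area 13,400 square feet ≤ 14,100 square feet → General Business License not required.
§13.7 floor area 13,400 square feet ≤ 15,600 square feet; seating 108 > 4 → Small Premises Certificate required.
§13.8 years in business 9 ≥ 8 → exempt from Small Premises Certificate.
§13.9 sells firearms or ammunition; years in business 9 > 3 → General Business Permit not required.

High-Occupancy Registration, Regulatory Authorization, Regulatory Certificate, Standard Certificate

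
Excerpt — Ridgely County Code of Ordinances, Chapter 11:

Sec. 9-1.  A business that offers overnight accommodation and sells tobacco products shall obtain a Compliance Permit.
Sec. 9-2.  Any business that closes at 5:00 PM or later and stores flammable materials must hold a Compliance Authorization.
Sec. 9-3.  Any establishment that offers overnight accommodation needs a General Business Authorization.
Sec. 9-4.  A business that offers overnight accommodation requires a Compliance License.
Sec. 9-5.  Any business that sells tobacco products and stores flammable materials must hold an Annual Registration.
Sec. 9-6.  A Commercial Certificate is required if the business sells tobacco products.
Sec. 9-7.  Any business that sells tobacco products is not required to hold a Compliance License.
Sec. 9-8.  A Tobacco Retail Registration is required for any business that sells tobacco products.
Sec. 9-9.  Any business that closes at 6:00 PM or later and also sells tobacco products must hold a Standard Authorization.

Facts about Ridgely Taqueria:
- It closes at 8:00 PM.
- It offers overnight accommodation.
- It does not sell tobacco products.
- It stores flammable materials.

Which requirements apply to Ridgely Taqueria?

Sec. 9-1. offers overnight accommodation; does not sell tobacco products → Compliance Permit not required.
Sec. 9-2. closes 8:00 PM, after 5:00 PM; stores flammable materials → Compliance Authorization required.
Sec. 9-3. offers overnight accommodation → General Business Authorization required.
Sec. 9-4. offers overnight accommodation → Compliance License required.
Sec. 9-5. does not sell tobacco products; stores flammable materials → Annual Registration not required.
Sec. 9-6. does not sell tobacco products → Commercial Certificate not required.
Sec. 9-7. does not sell tobacco products → Compliance License exemption does not apply.
Sec. 9-8. does not sell tobacco products → Tobacco Retail Registration not required.
Sec. 9-9. closes 8:00 PM, after 6:00 PM; does not sell tobacco products → Standard Authorization not required.

Compliance Authorization, Compliance License, General Business Authorization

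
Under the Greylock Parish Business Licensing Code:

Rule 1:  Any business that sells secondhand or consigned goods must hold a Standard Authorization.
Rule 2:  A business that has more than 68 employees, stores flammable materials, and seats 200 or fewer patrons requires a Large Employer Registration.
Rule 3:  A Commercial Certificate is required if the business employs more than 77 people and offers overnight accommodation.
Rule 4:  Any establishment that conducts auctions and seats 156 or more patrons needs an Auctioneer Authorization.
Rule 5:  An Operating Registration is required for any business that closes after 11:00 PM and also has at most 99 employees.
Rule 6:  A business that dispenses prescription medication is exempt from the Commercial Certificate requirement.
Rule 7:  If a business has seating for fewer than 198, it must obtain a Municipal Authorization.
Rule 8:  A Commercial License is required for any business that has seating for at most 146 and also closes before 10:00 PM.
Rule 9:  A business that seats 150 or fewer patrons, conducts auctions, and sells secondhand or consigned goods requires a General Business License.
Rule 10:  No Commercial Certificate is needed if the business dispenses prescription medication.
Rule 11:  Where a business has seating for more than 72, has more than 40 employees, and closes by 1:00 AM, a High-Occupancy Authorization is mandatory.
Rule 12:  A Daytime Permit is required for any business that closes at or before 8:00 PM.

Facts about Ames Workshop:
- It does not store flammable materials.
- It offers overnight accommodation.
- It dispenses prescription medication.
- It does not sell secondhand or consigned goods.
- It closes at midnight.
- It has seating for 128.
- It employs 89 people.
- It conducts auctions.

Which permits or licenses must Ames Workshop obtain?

Rule 1: does not sell secondhand or consigned goods → Standard Authorization not required.
Rule 2: employees 89 > 68; does not store flammable materials; seating 128 ≤ 200 → Large Employer Registration not required.
Rule 3: employees 89 > 77; offers overnight accommodation → Commercial Certificate required.
Rule 4: conducts auctions; seating 128 < 156 → Auctioneer Authorization not required.
Rule 5: closes midnight, after 11:00 PM; employees 89 ≤ 99 → Operating Registration required.
Rule 6: dispenses prescription medication → exempt from Commercial Certificate.
Rule 7: seating 128 < 198 → Municipal Authorization required.
Rule 8: seating 128 ≤ 146; closes midnight, after 10:00 PM → Commercial License not required.
Rule 9: seating 128 ≤ 150; conducts auctions; does not sell secondhand or consigned goods → General Business License not required.
Rule 10: dispenses prescription medication → exempt from Commercial Certificate.
Rule 11: seating 128 > 72; employees 89 > 40; closes midnight, at/before 1:00 AM → High-Occupancy Authorization required.
Rule 12: closes midnight, after 8:00 PM → Daytime Permit not required.

High-Occupancy Authorization, Municipal Authorization, Operating Registration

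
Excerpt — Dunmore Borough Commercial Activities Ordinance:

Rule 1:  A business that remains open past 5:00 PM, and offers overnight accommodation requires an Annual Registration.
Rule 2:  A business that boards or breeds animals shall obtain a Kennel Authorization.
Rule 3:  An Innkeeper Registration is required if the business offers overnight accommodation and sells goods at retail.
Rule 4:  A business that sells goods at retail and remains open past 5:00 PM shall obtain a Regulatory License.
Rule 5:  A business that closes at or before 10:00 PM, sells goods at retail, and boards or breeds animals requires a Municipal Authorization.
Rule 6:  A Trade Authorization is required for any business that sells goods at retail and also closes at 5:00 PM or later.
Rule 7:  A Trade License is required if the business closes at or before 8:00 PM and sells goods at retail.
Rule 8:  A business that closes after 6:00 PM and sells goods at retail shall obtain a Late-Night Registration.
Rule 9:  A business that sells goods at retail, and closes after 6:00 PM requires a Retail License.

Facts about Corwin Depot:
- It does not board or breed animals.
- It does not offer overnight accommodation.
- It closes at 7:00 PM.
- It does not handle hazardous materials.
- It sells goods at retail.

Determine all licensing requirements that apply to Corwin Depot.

Late-Night Registration, Regulatory License, Retail License, Trade Authorization, Trade License

Rule 1: closes 7:00 PM, after 5:00 PM; does not offer overnight accommodation → Annual Registration not required.
Rule 2: does not board or breed animals → Kennel Authorization not required.
Rule 3: does not offer overnight accommodation; sells goods at retail → Innkeeper Registration not required.
Rule 4: sells goods at retail; closes 7:00 PM, after 5:00 PM → Regulatory License required.
Rule 5: closes 7:00 PM, at/before 10:00 PM; sells goods at retail; does not board or breed animals → Municipal Authorization not required.
Rule 6: sells goods at retail; closes 7:00 PM, after 5:00 PM → Trade Authorization required.
Rule 7: closes 7:00 PM, at/before 8:00 PM; sells goods at retail → Trade License required.
Rule 8: closes 7:00 PM, after 6:00 PM; sells goods at retail → Late-Night Registration required.
Rule 9: sells goods at retail; closes 7:00 PM, after 6:00 PM → Retail License required.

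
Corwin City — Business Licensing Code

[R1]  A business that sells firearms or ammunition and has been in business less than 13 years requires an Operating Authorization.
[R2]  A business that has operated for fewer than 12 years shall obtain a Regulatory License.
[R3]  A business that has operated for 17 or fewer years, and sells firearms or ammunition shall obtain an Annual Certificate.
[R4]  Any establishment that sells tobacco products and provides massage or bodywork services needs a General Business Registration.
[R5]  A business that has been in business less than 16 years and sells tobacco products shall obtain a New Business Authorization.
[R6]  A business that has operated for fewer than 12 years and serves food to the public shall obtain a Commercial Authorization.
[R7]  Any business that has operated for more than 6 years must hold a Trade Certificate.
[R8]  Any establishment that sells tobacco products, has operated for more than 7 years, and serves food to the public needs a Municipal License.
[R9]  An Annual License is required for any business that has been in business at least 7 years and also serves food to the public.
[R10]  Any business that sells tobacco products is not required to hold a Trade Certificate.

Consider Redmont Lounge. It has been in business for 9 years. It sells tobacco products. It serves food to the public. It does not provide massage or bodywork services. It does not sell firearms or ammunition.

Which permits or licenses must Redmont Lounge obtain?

Annual License, Commercial Authorization, Municipal License, New Business Authorization, Regulatory License

[R1] does not sell firearms or ammunition; years in business 9 < 13 → Operating Authorization not required.
[R2] years in business 9 < 12 → Regulatory License required.
[R3] years in business 9 ≤ 17; does not sell firearms or ammunition → Annual Certificate not required.
[R4] sells tobacco products; does not provide massage or bodywork services → General Business Registration not required.
[R5] years in business 9 < 16; sells tobacco products → New Business Authorization required.
[R6] years in business 9 < 12; serves food to the public → Commercial Authorization required.
[R7] years in business 9 > 6 → Trade Certificate required.
[R8] sells tobacco products; years in business 9 > 7; serves food to the public → Municipal License required.
[R9] years in business 9 ≥ 7; serves food to the public → Annual License required.
[R10] sells tobacco products → exempt from Trade Certificate.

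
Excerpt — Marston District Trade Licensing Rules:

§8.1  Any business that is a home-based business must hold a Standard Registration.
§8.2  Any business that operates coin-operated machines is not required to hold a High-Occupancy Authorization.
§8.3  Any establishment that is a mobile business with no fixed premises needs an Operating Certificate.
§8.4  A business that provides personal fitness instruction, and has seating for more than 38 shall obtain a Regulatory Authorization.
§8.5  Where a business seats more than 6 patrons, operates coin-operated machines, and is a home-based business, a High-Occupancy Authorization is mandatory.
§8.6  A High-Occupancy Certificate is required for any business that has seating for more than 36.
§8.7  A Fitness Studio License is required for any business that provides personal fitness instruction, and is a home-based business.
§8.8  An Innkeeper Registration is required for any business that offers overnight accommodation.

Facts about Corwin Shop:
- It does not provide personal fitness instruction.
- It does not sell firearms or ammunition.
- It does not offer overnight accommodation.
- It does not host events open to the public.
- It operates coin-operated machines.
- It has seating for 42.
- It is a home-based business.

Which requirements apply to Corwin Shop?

§8.1 is a home-based business → Standard Registration required.
§8.2 operates coin-operated machines → exempt from High-Occupancy Authorization.
§8.3 is a home-based business (not: is a mobile business with no fixed premises) → Operating Certificate not required.
§8.4 does not provide personal fitness instruction; seating 42 > 38 → Regulatory Authorization not required.
§8.5 seating 42 > 6; operates coin-operated machines; is a home-based business → High-Occupancy Authorization required.
§8.6 seating 42 > 36 → High-Occupancy Certificate required.
§8.7 does not provide personal fitness instruction; is a home-based business → Fitness Studio License not required.
§8.8 does not offer overnight accommodation → Innkeeper Registration not required.

High-Occupancy Certificate, Standard Registration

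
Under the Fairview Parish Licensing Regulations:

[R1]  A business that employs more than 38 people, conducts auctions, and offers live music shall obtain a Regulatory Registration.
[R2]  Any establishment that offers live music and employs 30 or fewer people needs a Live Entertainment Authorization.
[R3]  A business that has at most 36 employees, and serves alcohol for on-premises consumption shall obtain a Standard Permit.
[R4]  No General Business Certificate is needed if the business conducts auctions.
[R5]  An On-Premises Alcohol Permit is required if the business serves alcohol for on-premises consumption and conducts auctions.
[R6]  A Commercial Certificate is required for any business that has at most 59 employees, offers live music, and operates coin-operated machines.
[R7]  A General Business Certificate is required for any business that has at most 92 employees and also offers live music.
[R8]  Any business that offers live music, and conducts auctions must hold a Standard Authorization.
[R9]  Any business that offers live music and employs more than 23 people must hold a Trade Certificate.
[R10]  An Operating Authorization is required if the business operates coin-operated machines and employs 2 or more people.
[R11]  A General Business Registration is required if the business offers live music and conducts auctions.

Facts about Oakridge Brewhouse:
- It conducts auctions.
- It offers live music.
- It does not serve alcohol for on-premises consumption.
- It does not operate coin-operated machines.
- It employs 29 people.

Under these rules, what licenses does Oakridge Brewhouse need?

General Business Registration, Live Entertainment Authorization, Standard Authorization, Trade Certificate

[R1] employees 29 ≤ 38; conducts auctions; offers live music → Regulatory Registration not required.
[R2] offers live music; employees 29 ≤ 30 → Live Entertainment Authorization required.
[R3] employees 29 ≤ 36; does not serve alcohol for on-premises consumption → Standard Permit not required.
[R4] conducts auctions → exempt from General Business Certificate.
[R5] does not serve alcohol for on-premises consumption; conducts auctions → On-Premises Alcohol Permit not required.
[R6] employees 29 ≤ 59; offers live music; does not operate coin-operated machines → Commercial Certificate not required.
[R7] employees 29 ≤ 92; offers live music → General Business Certificate required.
[R8] offers live music; conducts auctions → Standard Authorization required.
[R9] offers live music; employees 29 > 23 → Trade Certificate required.
[R10] does not operate coin-operated machines; employees 29 ≥ 2 → Operating Authorization not required.
[R11] offers live music; conducts auctions → General Business Registration required.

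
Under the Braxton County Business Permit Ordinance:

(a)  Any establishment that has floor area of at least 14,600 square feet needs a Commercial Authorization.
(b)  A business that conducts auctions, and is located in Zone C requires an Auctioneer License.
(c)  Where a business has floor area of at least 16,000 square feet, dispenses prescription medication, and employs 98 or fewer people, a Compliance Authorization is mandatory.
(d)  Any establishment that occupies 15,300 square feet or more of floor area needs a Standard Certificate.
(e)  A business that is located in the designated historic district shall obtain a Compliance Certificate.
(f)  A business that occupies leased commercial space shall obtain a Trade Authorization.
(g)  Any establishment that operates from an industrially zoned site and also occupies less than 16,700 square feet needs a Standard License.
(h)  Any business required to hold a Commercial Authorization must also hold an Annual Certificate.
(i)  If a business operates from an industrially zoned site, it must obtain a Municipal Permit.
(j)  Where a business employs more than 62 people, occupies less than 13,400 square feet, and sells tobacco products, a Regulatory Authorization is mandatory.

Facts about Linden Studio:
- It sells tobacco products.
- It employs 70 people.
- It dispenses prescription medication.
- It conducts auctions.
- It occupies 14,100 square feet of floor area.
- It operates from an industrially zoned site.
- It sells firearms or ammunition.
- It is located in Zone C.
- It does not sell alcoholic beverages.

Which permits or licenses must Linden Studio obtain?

(a) floor area 14,100 square feet < 14,600 square feet → Commercial Authorization not required.
(b) conducts auctions; is located in Zone C → Auctioneer License required.
(c) floor area 14,100 square feet < 16,000 square feet; dispenses prescription medication; employees 70 ≤ 98 → Compliance Authorization not required.
(d) floor area 14,100 square feet < 15,300 square feet → Standard Certificate not required.
(e) is located in Zone C (not: is located in the designated historic district) → Compliance Certificate not required.
(f) operates from an industrially zoned site (not: occupies leased commercial space) → Trade Authorization not required.
(g) operates from an industrially zoned site; floor area 14,100 square feet < 16,700 square feet → Standard License required.
(h) Commercial Authorization is not required → no effect.
(i) operates from an industrially zoned site → Municipal Permit required.
(j) employees 70 > 62; floor area 14,100 square feet ≥ 13,400 square feet; sells tobacco products → Regulatory Authorization not required.

Auctioneer License, Municipal Permit, Standard License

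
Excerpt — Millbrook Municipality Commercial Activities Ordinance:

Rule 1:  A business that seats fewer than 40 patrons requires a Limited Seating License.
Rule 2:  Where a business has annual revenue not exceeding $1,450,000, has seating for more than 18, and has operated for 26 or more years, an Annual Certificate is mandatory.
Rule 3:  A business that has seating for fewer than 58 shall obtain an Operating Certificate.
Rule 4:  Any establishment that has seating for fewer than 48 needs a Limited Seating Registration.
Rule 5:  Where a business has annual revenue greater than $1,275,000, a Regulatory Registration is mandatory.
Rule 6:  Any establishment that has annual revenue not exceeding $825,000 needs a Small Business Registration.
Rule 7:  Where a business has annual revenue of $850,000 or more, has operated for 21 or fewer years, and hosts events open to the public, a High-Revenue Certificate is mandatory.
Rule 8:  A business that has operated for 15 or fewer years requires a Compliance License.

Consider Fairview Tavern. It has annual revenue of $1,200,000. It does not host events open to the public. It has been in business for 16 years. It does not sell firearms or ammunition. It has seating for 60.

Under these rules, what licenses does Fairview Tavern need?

Rule 1: seating 60 ≥ 40 → Limited Seating License not required.
Rule 2: revenue $1,200,000 ≤ $1,450,000; seating 60 > 18; years in business 16 < 26 → Annual Certificate not required.
Rule 3: seating 60 ≥ 58 → Operating Certificate not required.
Rule 4: seating 60 ≥ 48 → Limited Seating Registration not required.
Rule 5: revenue $1,200,000 ≤ $1,275,000 → Regulatory Registration not required.
Rule 6: revenue $1,200,000 > $825,000 → Small Business Registration not required.
Rule 7: revenue $1,200,000 ≥ $850,000; years in business 16 ≤ 21; does not host events open to the public → High-Revenue Certificate not required.
Rule 8: years in business 16 > 15 → Compliance License not required.

None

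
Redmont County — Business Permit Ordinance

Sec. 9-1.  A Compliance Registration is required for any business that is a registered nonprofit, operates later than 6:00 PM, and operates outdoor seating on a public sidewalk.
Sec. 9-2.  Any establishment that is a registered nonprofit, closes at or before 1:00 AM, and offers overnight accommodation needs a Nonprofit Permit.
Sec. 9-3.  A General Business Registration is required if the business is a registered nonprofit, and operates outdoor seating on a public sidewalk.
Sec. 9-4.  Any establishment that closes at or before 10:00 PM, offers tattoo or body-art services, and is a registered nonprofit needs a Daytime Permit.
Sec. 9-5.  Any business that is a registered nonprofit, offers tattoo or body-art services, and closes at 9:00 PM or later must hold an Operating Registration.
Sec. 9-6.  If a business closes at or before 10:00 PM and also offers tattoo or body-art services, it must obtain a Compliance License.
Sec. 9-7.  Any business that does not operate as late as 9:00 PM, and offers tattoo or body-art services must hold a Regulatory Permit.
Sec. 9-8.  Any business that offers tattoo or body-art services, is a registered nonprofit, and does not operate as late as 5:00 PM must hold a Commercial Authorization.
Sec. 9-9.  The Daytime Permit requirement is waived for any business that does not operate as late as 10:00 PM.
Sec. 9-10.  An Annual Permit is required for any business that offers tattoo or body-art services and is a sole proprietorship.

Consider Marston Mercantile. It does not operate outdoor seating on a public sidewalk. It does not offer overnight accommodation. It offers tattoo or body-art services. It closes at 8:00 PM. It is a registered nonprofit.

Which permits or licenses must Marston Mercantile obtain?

Compliance License, Regulatory Permit

Sec. 9-1. is a registered nonprofit; closes 8:00 PM, after 6:00 PM; does not operate outdoor seating on a public sidewalk → Compliance Registration not required.
Sec. 9-2. is a registered nonprofit; closes 8:00 PM, at/before 1:00 AM; does not offer overnight accommodation → Nonprofit Permit not required.
Sec. 9-3. is a registered nonprofit; does not operate outdoor seating on a public sidewalk → General Business Registration not required.
Sec. 9-4. closes 8:00 PM, at/before 10:00 PM; offers tattoo or body-art services; is a registered nonprofit → Daytime Permit required.
Sec. 9-5. is a registered nonprofit; offers tattoo or body-art services; closes 8:00 PM, at/before 9:00 PM → Operating Registration not required.
Sec. 9-6. closes 8:00 PM, at/before 10:00 PM; offers tattoo or body-art services → Compliance License required.
Sec. 9-7. closes 8:00 PM, at/before 9:00 PM; offers tattoo or body-art services → Regulatory Permit required.
Sec. 9-8. offers tattoo or body-art services; is a registered nonprofit; closes 8:00 PM, after 5:00 PM → Commercial Authorization not required.
Sec. 9-9. closes 8:00 PM, at/before 10:00 PM → exempt from Daytime Permit.
Sec. 9-10. offers tattoo or body-art services; is a registered nonprofit (not: is a sole proprietorship) → Annual Permit not required.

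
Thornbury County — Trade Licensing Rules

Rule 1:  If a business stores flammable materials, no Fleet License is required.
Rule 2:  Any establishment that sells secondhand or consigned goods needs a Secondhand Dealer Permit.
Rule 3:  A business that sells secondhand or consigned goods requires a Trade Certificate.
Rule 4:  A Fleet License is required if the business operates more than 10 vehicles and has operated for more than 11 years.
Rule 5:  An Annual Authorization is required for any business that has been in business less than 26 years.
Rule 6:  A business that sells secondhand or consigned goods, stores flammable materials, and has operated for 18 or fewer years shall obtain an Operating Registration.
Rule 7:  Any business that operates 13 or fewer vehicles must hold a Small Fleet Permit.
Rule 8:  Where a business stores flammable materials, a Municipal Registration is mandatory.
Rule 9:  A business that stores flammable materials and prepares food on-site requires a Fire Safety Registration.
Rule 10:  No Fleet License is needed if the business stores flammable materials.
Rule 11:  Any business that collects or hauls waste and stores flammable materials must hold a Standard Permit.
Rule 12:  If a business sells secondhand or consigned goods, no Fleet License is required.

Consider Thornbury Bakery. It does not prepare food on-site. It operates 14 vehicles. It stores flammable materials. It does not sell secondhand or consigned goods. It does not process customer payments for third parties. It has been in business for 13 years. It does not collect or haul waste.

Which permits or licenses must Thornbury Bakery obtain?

Rule 1: stores flammable materials → exempt from Fleet License.
Rule 2: does not sell secondhand or consigned goods → Secondhand Dealer Permit not required.
Rule 3: does not sell secondhand or consigned goods → Trade Certificate not required.
Rule 4: vehicles 14 > 10; years in business 13 > 11 → Fleet License required.
Rule 5: years in business 13 < 26 → Annual Authorization required.
Rule 6: does not sell secondhand or consigned goods; stores flammable materials; years in business 13 ≤ 18 → Operating Registration not required.
Rule 7: vehicles 14 > 13 → Small Fleet Permit not required.
Rule 8: stores flammable materials → Municipal Registration required.
Rule 9: stores flammable materials; does not prepare food on-site → Fire Safety Registration not required.
Rule 10: stores flammable materials → exempt from Fleet License.
Rule 11: does not collect or haul waste; stores flammable materials → Standard Permit not required.
Rule 12: does not sell secondhand or consigned goods → Fleet License exemption does not apply.

Annual Authorization, Municipal Registration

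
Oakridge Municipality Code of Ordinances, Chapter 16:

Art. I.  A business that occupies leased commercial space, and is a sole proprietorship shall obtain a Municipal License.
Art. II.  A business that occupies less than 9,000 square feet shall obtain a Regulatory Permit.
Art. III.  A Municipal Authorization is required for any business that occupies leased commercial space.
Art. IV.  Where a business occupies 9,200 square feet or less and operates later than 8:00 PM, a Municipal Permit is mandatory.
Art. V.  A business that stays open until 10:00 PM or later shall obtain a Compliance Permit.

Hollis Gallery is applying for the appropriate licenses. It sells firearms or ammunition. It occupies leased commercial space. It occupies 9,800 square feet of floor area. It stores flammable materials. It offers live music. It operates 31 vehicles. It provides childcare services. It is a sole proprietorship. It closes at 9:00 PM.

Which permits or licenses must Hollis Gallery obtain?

Municipal Authorization, Municipal License

Art. I. occupies leased commercial space; is a sole proprietorship → Municipal License required.
Art. II. floor area 9,800 square feet ≥ 9,000 square feet → Regulatory Permit not required.
Art. III. occupies leased commercial space → Municipal Authorization required.
Art. IV. floor area 9,800 square feet > 9,200 square feet; closes 9:00 PM, after 8:00 PM → Municipal Permit not required.
Art. V. closes 9:00 PM, at/before 10:00 PM → Compliance Permit not required.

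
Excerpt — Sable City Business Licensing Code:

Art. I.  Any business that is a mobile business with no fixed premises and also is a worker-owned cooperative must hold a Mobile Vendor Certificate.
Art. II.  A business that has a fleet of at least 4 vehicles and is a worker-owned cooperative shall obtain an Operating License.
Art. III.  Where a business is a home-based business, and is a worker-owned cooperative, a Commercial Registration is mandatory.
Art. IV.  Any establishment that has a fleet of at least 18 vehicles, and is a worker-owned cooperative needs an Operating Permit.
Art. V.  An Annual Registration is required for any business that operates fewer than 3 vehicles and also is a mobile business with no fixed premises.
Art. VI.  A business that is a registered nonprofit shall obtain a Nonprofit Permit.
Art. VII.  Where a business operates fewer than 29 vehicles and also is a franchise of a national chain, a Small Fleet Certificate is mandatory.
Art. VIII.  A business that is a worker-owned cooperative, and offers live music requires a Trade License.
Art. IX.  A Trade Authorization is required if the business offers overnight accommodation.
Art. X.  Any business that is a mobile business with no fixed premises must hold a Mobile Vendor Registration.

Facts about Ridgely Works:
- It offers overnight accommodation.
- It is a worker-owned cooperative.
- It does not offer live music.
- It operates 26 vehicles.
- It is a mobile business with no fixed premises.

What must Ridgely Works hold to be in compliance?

Mobile Vendor Certificate, Mobile Vendor Registration, Operating License, Operating Permit, Trade Authorization

Art. I. is a mobile business with no fixed premises; is a worker-owned cooperative → Mobile Vendor Certificate required.
Art. II. vehicles 26 ≥ 4; is a worker-owned cooperative → Operating License required.
Art. III. is a mobile business with no fixed premises (not: is a home-based business); is a worker-owned cooperative → Commercial Registration not required.
Art. IV. vehicles 26 ≥ 18; is a worker-owned cooperative → Operating Permit required.
Art. V. vehicles 26 ≥ 3; is a mobile business with no fixed premises → Annual Registration not required.
Art. VI. is a worker-owned cooperative (not: is a registered nonprofit) → Nonprofit Permit not required.
Art. VII. vehicles 26 < 29; is a worker-owned cooperative (not: is a franchise of a national chain) → Small Fleet Certificate not required.
Art. VIII. is a worker-owned cooperative; does not offer live music → Trade License not required.
Art. IX. offers overnight accommodation → Trade Authorization required.
Art. X. is a mobile business with no fixed premises → Mobile Vendor Registration required.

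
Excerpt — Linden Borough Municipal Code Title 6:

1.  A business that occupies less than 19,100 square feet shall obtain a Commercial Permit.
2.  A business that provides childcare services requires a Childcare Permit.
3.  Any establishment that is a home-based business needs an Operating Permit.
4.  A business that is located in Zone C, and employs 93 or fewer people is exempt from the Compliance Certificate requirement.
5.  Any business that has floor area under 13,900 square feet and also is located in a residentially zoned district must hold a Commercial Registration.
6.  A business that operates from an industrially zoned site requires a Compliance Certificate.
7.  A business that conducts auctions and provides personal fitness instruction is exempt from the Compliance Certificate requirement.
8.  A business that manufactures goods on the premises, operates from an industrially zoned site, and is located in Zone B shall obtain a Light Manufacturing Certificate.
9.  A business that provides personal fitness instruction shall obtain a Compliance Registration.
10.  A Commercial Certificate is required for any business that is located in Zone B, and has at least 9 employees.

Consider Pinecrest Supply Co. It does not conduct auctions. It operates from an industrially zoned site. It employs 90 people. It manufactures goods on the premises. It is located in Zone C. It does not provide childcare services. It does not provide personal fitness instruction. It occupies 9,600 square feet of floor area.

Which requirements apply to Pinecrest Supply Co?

Commercial Permit

1. floor area 9,600 square feet < 19,100 square feet → Commercial Permit required.
2. does not provide childcare services → Childcare Permit not required.
3. operates from an industrially zoned site (not: is a home-based business) → Operating Permit not required.
4. is located in Zone C; employees 90 ≤ 93 → exempt from Compliance Certificate.
5. floor area 9,600 square feet < 13,900 square feet; is located in Zone C (not: is located in a residentially zoned district) → Commercial Registration not required.
6. operates from an industrially zoned site → Compliance Certificate required.
7. does not conduct auctions; does not provide personal fitness instruction → Compliance Certificate exemption does not apply.
8. manufactures goods on the premises; operates from an industrially zoned site; is located in Zone C (not: is located in Zone B) → Light Manufacturing Certificate not required.
9. does not provide personal fitness instruction → Compliance Registration not required.
10. is located in Zone C (not: is located in Zone B); employees 90 ≥ 9 → Commercial Certificate not required.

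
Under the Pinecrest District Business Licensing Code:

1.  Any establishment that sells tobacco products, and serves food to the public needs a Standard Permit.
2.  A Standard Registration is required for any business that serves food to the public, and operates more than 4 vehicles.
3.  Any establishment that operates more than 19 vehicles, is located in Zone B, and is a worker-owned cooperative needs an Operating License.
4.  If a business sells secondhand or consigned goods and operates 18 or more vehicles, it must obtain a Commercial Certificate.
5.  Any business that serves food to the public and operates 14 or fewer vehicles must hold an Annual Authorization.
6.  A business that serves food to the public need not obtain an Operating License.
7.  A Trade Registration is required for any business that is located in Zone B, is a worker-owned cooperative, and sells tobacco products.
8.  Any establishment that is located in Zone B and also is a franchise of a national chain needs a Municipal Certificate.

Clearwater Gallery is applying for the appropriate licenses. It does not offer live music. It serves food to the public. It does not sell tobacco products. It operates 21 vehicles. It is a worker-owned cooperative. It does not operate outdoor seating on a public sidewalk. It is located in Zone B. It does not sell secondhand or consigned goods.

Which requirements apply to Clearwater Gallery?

Standard Registration

1. does not sell tobacco products; serves food to the public → Standard Permit not required.
2. serves food to the public; vehicles 21 > 4 → Standard Registration required.
3. vehicles 21 > 19; is located in Zone B; is a worker-owned cooperative → Operating License required.
4. does not sell secondhand or consigned goods; vehicles 21 ≥ 18 → Commercial Certificate not required.
5. serves food to the public; vehicles 21 > 14 → Annual Authorization not required.
6. serves food to the public → exempt from Operating License.
7. is located in Zone B; is a worker-owned cooperative; does not sell tobacco products → Trade Registration not required.
8. is located in Zone B; is a worker-owned cooperative (not: is a franchise of a national chain) → Municipal Certificate not required.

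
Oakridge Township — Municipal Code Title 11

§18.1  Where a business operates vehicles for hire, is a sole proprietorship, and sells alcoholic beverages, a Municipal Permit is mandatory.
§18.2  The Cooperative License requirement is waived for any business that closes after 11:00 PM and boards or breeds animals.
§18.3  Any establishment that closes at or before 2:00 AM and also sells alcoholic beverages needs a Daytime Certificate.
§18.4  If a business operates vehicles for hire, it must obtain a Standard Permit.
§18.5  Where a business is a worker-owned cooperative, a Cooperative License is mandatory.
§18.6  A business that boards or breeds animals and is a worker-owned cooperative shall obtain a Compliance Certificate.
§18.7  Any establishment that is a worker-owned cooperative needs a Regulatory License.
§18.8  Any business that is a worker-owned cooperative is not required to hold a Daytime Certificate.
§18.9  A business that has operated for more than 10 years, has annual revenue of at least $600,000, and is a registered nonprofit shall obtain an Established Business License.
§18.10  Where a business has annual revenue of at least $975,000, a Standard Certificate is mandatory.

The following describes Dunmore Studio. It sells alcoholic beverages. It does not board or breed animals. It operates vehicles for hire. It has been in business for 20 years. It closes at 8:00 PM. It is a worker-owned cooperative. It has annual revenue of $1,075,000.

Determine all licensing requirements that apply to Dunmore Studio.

Cooperative License, Regulatory License, Standard Certificate, Standard Permit

§18.1 operates vehicles for hire; is a worker-owned cooperative (not: is a sole proprietorship); sells alcoholic beverages → Municipal Permit not required.
§18.2 closes 8:00 PM, at/before 11:00 PM; does not board or breed animals → Cooperative License exemption does not apply.
§18.3 closes 8:00 PM, at/before 2:00 AM; sells alcoholic beverages → Daytime Certificate required.
§18.4 operates vehicles for hire → Standard Permit required.
§18.5 is a worker-owned cooperative → Cooperative License required.
§18.6 does not board or breed animals; is a worker-owned cooperative → Compliance Certificate not required.
§18.7 is a worker-owned cooperative → Regulatory License required.
§18.8 is a worker-owned cooperative → exempt from Daytime Certificate.
§18.9 years in business 20 > 10; revenue $1,075,000 ≥ $600,000; is a worker-owned cooperative (not: is a registered nonprofit) → Established Business License not required.
§18.10 revenue $1,075,000 ≥ $975,000 → Standard Certificate required.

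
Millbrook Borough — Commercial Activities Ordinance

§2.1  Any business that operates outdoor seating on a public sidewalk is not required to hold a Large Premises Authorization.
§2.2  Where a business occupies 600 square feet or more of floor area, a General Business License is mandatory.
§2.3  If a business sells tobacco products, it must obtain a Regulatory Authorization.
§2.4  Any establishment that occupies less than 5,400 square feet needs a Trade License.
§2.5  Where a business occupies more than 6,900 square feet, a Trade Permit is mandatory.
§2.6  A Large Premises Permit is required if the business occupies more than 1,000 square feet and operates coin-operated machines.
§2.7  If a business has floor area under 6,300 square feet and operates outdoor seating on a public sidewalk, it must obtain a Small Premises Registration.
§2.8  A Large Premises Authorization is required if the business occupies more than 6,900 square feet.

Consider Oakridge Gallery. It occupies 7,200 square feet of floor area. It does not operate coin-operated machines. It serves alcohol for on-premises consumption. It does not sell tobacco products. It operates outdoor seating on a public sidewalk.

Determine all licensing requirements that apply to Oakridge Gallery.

§2.1 operates outdoor seating on a public sidewalk → exempt from Large Premises Authorization.
§2.2 floor area 7,200 square feet ≥ 600 square feet → General Business License required.
§2.3 does not sell tobacco products → Regulatory Authorization not required.
§2.4 floor area 7,200 square feet ≥ 5,400 square feet → Trade License not required.
§2.5 floor area 7,200 square feet > 6,900 square feet → Trade Permit required.
§2.6 floor area 7,200 square feet > 1,000 square feet; does not operate coin-operated machines → Large Premises Permit not required.
§2.7 floor area 7,200 square feet ≥ 6,300 square feet; operates outdoor seating on a public sidewalk → Small Premises Registration not required.
§2.8 floor area 7,200 square feet > 6,900 square feet → Large Premises Authorization required.

General Business License, Trade Permit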